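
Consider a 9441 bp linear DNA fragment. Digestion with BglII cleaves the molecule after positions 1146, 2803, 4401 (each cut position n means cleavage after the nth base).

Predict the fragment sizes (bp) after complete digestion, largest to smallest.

5040, 1657, 1598, 1146 bp

Linear molecule, 3 cuts → 4 fragments:
  1146 − 0 = 1146 bp
  2803 − 1146 = 1657 bp
  4401 − 2803 = 1598 bp
  9441 − 4401 = 5040 bp
Sorted largest to smallest: 5040, 1657, 1598, 1146 bp.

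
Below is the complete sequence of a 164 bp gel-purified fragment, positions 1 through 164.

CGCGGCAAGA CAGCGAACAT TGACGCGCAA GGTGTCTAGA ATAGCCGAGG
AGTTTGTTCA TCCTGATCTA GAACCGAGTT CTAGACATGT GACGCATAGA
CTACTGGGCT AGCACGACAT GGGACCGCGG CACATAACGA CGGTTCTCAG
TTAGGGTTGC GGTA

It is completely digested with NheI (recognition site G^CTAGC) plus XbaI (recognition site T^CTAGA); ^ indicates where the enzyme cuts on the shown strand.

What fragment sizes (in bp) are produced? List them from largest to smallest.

56, 35, 32, 28, 13 bp

The NheI site (GCTAGC) starts at position 108.
NheI cuts after the first base of each site, so after position 108.
XbaI sites (TCTAGA) start at positions 35, 67, 80.
XbaI cuts after the first base of each site, so after positions 35, 67, 80.
Combined cut positions: 35, 67, 80, 108.
Linear molecule, 4 cuts → 5 fragments:
  1–35 → 35 bp
  36–67 → 32 bp
  68–80 → 13 bp
  81–108 → 28 bp
  109–164 → 56 bp
Sorted largest to smallest: 56, 35, 32, 28, 13 bp.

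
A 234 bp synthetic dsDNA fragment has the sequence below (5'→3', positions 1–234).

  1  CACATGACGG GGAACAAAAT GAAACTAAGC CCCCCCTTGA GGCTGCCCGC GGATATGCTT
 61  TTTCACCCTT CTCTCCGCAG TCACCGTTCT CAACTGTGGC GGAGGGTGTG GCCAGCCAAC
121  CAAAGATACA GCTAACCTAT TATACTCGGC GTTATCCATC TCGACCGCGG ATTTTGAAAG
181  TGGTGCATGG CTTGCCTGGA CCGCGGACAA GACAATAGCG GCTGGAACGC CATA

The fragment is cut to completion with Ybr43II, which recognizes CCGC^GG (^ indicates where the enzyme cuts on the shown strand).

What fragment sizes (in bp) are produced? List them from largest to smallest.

Ybr43II sites (CCGCGG) start at positions 47, 165, 201.
Ybr43II cuts after base 4 of each site, so after positions 50, 168, 204.
Linear molecule, 3 cuts → 4 fragments:
  1–50 → 50 bp
  51–168 → 118 bp
  169–204 → 36 bp
  205–234 → 30 bp
Sorted largest to smallest: 118, 50, 36, 30 bp.

118, 50, 36, 30 bp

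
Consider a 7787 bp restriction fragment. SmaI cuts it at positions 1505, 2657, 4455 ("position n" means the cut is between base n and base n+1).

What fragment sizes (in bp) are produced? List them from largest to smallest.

Linear molecule, 3 cuts → 4 fragments:
  1505 − 0 = 1505 bp
  2657 − 1505 = 1152 bp
  4455 − 2657 = 1798 bp
  7787 − 4455 = 3332 bp
Sorted largest to smallest: 3332, 1798, 1505, 1152 bp.

3332, 1798, 1505, 1152 bp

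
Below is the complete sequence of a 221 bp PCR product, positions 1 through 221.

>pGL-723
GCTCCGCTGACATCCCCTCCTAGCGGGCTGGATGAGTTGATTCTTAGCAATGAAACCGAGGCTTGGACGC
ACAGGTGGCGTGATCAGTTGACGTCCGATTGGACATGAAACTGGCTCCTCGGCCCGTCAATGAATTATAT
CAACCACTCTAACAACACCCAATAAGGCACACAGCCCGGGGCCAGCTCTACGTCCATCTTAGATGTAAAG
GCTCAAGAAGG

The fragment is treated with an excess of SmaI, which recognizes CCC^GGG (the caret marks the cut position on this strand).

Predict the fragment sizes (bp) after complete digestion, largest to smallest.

177, 44 bp

The SmaI site (CCCGGG) starts at position 175.
SmaI cuts after base 3 of each site, so after position 177.
Linear molecule, 1 cut → 2 fragments:
  1–177 → 177 bp
  178–221 → 44 bp
Sorted largest to smallest: 177, 44 bp.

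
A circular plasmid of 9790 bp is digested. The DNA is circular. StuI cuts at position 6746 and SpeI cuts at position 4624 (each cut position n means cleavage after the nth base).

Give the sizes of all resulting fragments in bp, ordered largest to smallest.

Combined cut positions (sorted): 4624, 6746.
Circular molecule, 2 cuts → 2 fragments:
  6746 − 4624 = 2122 bp
  wrap: 9790 − 6746 + 4624 = 7668 bp
Sorted largest to smallest: 7668, 2122 bp.

7668, 2122 bp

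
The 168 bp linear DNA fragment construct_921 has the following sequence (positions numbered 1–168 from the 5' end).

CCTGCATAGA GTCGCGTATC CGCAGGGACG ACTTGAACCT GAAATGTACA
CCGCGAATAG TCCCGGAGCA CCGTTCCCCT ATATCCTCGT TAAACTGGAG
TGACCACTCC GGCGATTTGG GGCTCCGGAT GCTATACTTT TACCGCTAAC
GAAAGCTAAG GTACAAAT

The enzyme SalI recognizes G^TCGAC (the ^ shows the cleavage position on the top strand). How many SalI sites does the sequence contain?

No occurrence of GTCGAC is present in the sequence.
SalI does not cut: 0 sites.

0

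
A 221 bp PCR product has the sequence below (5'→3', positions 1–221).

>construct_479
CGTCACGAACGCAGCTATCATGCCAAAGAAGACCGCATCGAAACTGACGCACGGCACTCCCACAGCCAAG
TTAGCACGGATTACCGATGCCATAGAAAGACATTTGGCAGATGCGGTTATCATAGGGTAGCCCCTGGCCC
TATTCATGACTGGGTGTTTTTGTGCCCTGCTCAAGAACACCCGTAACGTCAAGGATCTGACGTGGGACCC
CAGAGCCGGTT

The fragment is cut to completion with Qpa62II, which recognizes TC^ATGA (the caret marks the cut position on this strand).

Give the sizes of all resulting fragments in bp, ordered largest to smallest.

The Qpa62II site (TCATGA) starts at position 144.
Qpa62II cuts after base 2 of each site, so after position 145.
Linear molecule, 1 cut → 2 fragments:
  1–145 → 145 bp
  146–221 → 76 bp
Sorted largest to smallest: 145, 76 bp.

145, 76 bp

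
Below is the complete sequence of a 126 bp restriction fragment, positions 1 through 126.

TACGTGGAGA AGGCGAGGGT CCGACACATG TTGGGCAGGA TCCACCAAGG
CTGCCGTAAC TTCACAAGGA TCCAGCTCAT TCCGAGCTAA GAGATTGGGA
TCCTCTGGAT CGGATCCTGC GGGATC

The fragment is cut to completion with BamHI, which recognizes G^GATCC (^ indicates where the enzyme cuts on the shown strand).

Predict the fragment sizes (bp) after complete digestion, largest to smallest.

38, 30, 30, 14, 14 bp

BamHI sites (GGATCC) start at positions 38, 68, 98, 112.
BamHI cuts after the first base of each site, so after positions 38, 68, 98, 112.
Linear molecule, 4 cuts → 5 fragments:
  1–38 → 38 bp
  39–68 → 30 bp
  69–98 → 30 bp
  99–112 → 14 bp
  113–126 → 14 bp
Sorted largest to smallest: 38, 30, 30, 14, 14 bp.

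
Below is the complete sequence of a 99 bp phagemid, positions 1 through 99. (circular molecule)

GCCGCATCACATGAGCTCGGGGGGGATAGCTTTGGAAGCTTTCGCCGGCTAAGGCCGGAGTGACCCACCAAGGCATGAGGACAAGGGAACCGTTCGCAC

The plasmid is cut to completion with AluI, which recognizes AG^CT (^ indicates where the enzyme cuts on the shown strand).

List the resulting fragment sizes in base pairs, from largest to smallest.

76, 14, 9 bp

AluI sites (AGCT) start at positions 14, 28, 37.
AluI cuts after base 2 of each site, so after positions 15, 29, 38.
Circular molecule, 3 cuts → 3 fragments:
  16–29 → 14 bp
  30–38 → 9 bp
  39–99 then 1–15 → 61 + 15 = 76 bp
Sorted largest to smallest: 76, 14, 9 bp.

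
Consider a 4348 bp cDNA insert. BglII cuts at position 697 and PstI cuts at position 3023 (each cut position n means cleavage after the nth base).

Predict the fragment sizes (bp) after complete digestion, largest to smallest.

Combined cut positions (sorted): 697, 3023.
Linear molecule, 2 cuts → 3 fragments:
  697 − 0 = 697 bp
  3023 − 697 = 2326 bp
  4348 − 3023 = 1325 bp
Sorted largest to smallest: 2326, 1325, 697 bp.

2326, 1325, 697 bp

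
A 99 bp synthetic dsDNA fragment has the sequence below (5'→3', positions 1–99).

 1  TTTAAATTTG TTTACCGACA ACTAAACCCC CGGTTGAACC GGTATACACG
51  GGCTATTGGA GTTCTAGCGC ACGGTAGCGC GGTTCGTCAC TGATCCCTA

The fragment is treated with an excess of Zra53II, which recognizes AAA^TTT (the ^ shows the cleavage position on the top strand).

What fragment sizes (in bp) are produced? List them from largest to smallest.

The Zra53II site (AAATTT) starts at position 4.
Zra53II cuts after base 3 of each site, so after position 6.
Linear molecule, 1 cut → 2 fragments:
  1–6 → 6 bp
  7–99 → 93 bp
Sorted largest to smallest: 93, 6 bp.

93, 6 bp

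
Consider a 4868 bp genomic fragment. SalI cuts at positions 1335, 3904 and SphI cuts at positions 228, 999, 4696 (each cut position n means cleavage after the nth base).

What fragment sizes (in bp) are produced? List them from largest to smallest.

2569, 792, 771, 336, 228, 172 bp

Combined cut positions (sorted): 228, 999, 1335, 3904, 4696.
Linear molecule, 5 cuts → 6 fragments:
  228 − 0 = 228 bp
  999 − 228 = 771 bp
  1335 − 999 = 336 bp
  3904 − 1335 = 2569 bp
  4696 − 3904 = 792 bp
  4868 − 4696 = 172 bp
Sorted largest to smallest: 2569, 792, 771, 336, 228, 172 bp.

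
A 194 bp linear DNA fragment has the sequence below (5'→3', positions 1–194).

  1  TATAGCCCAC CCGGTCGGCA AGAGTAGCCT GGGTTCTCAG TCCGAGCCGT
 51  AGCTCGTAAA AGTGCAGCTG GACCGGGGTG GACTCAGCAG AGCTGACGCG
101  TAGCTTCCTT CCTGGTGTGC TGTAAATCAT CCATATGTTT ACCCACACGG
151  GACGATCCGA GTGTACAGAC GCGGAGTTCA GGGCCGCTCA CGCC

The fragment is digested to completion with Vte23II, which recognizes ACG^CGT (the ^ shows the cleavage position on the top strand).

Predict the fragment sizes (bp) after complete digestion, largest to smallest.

98, 96 bp

The Vte23II site (ACGCGT) starts at position 96.
Vte23II cuts after base 3 of each site, so after position 98.
Linear molecule, 1 cut → 2 fragments:
  1–98 → 98 bp
  99–194 → 96 bp
Sorted largest to smallest: 98, 96 bp.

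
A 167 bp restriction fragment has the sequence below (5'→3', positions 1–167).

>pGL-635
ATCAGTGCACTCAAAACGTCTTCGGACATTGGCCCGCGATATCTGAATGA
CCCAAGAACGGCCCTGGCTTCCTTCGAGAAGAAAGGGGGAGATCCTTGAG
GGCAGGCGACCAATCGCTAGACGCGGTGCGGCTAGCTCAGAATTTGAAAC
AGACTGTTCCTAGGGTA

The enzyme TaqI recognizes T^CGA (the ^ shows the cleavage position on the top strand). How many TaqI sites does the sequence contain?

1

TCGA occurs starting at position 74.
TaqI cuts at 1 site.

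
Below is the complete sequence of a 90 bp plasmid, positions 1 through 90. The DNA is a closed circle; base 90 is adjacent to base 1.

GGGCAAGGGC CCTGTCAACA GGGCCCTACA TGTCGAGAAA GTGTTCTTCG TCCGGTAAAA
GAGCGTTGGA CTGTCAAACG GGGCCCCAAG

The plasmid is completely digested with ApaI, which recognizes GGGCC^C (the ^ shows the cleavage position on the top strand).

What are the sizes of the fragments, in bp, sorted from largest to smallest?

60, 16, 14 bp

ApaI sites (GGGCCC) start at positions 7, 21, 81.
ApaI cuts after base 5 of each site (before the last base), so after positions 11, 25, 85.
Circular molecule, 3 cuts → 3 fragments:
  12–25 → 14 bp
  26–85 → 60 bp
  86–90 then 1–11 → 5 + 11 = 16 bp
Sorted largest to smallest: 60, 16, 14 bp.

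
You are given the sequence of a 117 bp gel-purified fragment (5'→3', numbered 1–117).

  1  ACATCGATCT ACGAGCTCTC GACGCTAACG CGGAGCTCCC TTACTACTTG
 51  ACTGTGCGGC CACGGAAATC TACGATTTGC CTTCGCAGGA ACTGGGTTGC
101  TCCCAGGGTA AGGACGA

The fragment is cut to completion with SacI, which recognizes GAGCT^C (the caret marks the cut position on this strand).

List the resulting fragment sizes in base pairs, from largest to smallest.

80, 20, 17 bp

SacI sites (GAGCTC) start at positions 13, 33.
SacI cuts after base 5 of each site (before the last base), so after positions 17, 37.
Linear molecule, 2 cuts → 3 fragments:
  1–17 → 17 bp
  18–37 → 20 bp
  38–117 → 80 bp
Sorted largest to smallest: 80, 20, 17 bp.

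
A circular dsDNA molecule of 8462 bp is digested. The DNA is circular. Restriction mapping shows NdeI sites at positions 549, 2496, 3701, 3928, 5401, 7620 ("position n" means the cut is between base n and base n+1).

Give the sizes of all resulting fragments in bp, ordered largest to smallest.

Circular molecule, 6 cuts → 6 fragments:
  2496 − 549 = 1947 bp
  3701 − 2496 = 1205 bp
  3928 − 3701 = 227 bp
  5401 − 3928 = 1473 bp
  7620 − 5401 = 2219 bp
  wrap: 8462 − 7620 + 549 = 1391 bp
Sorted largest to smallest: 2219, 1947, 1473, 1391, 1205, 227 bp.

2219, 1947, 1473, 1391, 1205, 227 bp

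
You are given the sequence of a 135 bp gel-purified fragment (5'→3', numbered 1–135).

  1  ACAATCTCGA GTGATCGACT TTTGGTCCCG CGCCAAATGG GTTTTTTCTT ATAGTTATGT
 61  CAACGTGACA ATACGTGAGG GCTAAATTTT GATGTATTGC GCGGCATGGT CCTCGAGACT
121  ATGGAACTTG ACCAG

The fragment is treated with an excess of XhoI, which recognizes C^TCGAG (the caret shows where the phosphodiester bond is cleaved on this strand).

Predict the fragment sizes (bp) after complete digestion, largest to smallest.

XhoI sites (CTCGAG) start at positions 6, 112.
XhoI cuts after the first base of each site, so after positions 6, 112.
Linear molecule, 2 cuts → 3 fragments:
  1–6 → 6 bp
  7–112 → 106 bp
  113–135 → 23 bp
Sorted largest to smallest: 106, 23, 6 bp.

106, 23, 6 bp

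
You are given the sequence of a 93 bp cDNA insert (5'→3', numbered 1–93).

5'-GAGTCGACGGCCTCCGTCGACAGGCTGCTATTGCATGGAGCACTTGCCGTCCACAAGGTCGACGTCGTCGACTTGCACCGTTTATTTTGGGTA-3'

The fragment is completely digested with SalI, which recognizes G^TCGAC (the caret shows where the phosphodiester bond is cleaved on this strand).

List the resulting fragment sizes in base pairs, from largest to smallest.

42, 26, 13, 9, 3 bp

SalI sites (GTCGAC) start at positions 3, 16, 58, 67.
SalI cuts after the first base of each site, so after positions 3, 16, 58, 67.
Linear molecule, 4 cuts → 5 fragments:
  1–3 → 3 bp
  4–16 → 13 bp
  17–58 → 42 bp
  59–67 → 9 bp
  68–93 → 26 bp
Sorted largest to smallest: 42, 26, 13, 9, 3 bp.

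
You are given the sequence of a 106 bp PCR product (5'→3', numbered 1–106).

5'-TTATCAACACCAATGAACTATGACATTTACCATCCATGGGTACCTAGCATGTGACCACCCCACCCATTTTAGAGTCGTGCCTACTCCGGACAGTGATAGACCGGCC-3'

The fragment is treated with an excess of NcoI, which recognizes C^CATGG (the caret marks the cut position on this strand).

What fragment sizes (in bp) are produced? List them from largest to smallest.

72, 34 bp

The NcoI site (CCATGG) starts at position 34.
NcoI cuts after the first base of each site, so after position 34.
Linear molecule, 1 cut → 2 fragments:
  1–34 → 34 bp
  35–106 → 72 bp
Sorted largest to smallest: 72, 34 bp.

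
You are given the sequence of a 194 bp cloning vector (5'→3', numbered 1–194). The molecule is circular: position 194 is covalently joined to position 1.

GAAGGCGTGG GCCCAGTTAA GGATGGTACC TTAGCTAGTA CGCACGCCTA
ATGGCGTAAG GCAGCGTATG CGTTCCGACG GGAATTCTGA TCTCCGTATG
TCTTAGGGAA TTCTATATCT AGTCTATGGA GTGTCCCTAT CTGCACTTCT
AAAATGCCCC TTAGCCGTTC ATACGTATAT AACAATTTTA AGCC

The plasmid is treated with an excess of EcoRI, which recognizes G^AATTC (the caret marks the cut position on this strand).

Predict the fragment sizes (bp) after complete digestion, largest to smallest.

168, 26 bp

EcoRI sites (GAATTC) start at positions 82, 108.
EcoRI cuts after the first base of each site, so after positions 82, 108.
Circular molecule, 2 cuts → 2 fragments:
  83–108 → 26 bp
  109–194 then 1–82 → 86 + 82 = 168 bp
Sorted largest to smallest: 168, 26 bp.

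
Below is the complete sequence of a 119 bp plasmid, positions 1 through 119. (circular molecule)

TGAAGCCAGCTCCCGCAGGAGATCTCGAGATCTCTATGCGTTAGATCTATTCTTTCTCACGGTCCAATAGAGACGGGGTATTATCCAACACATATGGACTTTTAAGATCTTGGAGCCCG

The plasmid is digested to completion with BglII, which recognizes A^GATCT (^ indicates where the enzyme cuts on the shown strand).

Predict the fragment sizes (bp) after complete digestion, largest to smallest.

BglII sites (AGATCT) start at positions 20, 28, 43, 105.
BglII cuts after the first base of each site, so after positions 20, 28, 43, 105.
Circular molecule, 4 cuts → 4 fragments:
  21–28 → 8 bp
  29–43 → 15 bp
  44–105 → 62 bp
  106–119 then 1–20 → 14 + 20 = 34 bp
Sorted largest to smallest: 62, 34, 15, 8 bp.

62, 34, 15, 8 bp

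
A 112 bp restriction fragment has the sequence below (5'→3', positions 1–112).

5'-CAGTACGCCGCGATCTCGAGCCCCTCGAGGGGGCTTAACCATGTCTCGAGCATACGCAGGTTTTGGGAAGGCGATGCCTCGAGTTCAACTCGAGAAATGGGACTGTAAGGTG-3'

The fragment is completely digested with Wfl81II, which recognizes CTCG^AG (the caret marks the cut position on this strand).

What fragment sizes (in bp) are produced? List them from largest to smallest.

Wfl81II sites (CTCGAG) start at positions 15, 24, 45, 78, 89.
Wfl81II cuts after base 4 of each site, so after positions 18, 27, 48, 81, 92.
Linear molecule, 5 cuts → 6 fragments:
  1–18 → 18 bp
  19–27 → 9 bp
  28–48 → 21 bp
  49–81 → 33 bp
  82–92 → 11 bp
  93–112 → 20 bp
Sorted largest to smallest: 33, 21, 20, 18, 11, 9 bp.

33, 21, 20, 18, 11, 9 bp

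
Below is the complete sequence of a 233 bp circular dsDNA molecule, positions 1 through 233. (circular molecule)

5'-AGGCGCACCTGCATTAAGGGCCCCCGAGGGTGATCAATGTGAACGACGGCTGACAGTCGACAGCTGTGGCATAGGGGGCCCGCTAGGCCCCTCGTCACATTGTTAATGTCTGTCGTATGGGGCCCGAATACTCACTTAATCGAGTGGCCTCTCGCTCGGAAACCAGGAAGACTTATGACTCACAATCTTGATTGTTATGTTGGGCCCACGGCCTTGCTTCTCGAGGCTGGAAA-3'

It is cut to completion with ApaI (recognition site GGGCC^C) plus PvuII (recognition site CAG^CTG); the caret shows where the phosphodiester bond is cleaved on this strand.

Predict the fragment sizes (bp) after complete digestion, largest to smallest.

82, 49, 44, 41, 17 bp

ApaI sites (GGGCCC) start at positions 18, 76, 120, 202.
ApaI cuts after base 5 of each site (before the last base), so after positions 22, 80, 124, 206.
The PvuII site (CAGCTG) starts at position 61.
PvuII cuts after base 3 of each site, so after position 63.
Combined cut positions: 22, 63, 80, 124, 206.
Circular molecule, 5 cuts → 5 fragments:
  23–63 → 41 bp
  64–80 → 17 bp
  81–124 → 44 bp
  125–206 → 82 bp
  207–233 then 1–22 → 27 + 22 = 49 bp
Sorted largest to smallest: 82, 49, 44, 41, 17 bp.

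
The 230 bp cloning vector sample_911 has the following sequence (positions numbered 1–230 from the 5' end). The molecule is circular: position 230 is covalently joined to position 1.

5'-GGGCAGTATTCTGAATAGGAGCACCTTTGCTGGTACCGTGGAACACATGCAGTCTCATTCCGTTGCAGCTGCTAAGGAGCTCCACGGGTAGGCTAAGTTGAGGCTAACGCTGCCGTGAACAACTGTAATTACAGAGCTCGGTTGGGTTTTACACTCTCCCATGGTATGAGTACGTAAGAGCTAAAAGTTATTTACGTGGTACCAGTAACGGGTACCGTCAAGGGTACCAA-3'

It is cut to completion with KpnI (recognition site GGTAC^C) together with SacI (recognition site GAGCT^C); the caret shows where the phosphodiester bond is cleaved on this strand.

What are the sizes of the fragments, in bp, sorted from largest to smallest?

KpnI sites (GGTACC) start at positions 32, 198, 211, 223.
KpnI cuts after base 5 of each site (before the last base), so after positions 36, 202, 215, 227.
SacI sites (GAGCTC) start at positions 77, 134.
SacI cuts after base 5 of each site (before the last base), so after positions 81, 138.
Combined cut positions: 36, 81, 138, 202, 215, 227.
Circular molecule, 6 cuts → 6 fragments:
  37–81 → 45 bp
  82–138 → 57 bp
  139–202 → 64 bp
  203–215 → 13 bp
  216–227 → 12 bp
  228–230 then 1–36 → 3 + 36 = 39 bp
Sorted largest to smallest: 64, 57, 45, 39, 13, 12 bp.

64, 57, 45, 39, 13, 12 bp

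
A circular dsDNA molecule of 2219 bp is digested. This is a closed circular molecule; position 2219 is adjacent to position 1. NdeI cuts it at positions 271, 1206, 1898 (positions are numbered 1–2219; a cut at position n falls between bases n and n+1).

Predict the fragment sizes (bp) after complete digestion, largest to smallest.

935, 692, 592 bp

Circular molecule, 3 cuts → 3 fragments:
  1206 − 271 = 935 bp
  1898 − 1206 = 692 bp
  wrap: 2219 − 1898 + 271 = 592 bp
Sorted largest to smallest: 935, 692, 592 bp.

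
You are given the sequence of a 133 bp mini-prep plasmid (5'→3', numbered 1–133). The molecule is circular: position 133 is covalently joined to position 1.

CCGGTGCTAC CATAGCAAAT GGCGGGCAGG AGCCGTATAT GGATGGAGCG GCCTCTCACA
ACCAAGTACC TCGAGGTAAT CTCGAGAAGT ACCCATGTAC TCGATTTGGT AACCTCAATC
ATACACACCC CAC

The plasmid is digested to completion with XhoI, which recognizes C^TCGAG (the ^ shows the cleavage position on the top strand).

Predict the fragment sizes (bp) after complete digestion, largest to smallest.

122, 11 bp

XhoI sites (CTCGAG) start at positions 70, 81.
XhoI cuts after the first base of each site, so after positions 70, 81.
Circular molecule, 2 cuts → 2 fragments:
  71–81 → 11 bp
  82–133 then 1–70 → 52 + 70 = 122 bp
Sorted largest to smallest: 122, 11 bp.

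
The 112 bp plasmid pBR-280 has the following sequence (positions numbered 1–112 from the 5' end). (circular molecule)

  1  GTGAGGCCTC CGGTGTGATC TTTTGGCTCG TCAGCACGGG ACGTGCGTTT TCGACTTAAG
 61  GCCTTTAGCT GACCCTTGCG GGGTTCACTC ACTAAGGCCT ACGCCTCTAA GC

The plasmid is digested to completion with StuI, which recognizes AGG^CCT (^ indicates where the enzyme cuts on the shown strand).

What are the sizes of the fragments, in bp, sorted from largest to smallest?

StuI sites (AGGCCT) start at positions 4, 59, 95.
StuI cuts after base 3 of each site, so after positions 6, 61, 97.
Circular molecule, 3 cuts → 3 fragments:
  7–61 → 55 bp
  62–97 → 36 bp
  98–112 then 1–6 → 15 + 6 = 21 bp
Sorted largest to smallest: 55, 36, 21 bp.

55, 36, 21 bp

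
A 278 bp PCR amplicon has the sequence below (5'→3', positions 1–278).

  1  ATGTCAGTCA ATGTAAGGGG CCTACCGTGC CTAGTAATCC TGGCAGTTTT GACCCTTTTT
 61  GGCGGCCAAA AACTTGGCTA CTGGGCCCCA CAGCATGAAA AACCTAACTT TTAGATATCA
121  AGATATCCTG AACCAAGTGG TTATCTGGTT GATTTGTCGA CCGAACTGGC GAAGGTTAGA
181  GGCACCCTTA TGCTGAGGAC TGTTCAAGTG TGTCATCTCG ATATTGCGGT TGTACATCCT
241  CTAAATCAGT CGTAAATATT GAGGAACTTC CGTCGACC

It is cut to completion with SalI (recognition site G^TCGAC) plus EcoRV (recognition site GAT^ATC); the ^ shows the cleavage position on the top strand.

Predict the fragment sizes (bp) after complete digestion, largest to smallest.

116, 116, 32, 8, 6 bp

SalI sites (GTCGAC) start at positions 156, 272.
SalI cuts after the first base of each site, so after positions 156, 272.
EcoRV sites (GATATC) start at positions 114, 122.
EcoRV cuts after base 3 of each site, so after positions 116, 124.
Combined cut positions: 116, 124, 156, 272.
Linear molecule, 4 cuts → 5 fragments:
  1–116 → 116 bp
  117–124 → 8 bp
  125–156 → 32 bp
  157–272 → 116 bp
  273–278 → 6 bp
Sorted largest to smallest: 116, 116, 32, 8, 6 bp.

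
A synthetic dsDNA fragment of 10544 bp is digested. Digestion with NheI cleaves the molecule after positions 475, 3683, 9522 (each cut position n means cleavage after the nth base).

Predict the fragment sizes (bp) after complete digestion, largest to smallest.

Linear molecule, 3 cuts → 4 fragments:
  475 − 0 = 475 bp
  3683 − 475 = 3208 bp
  9522 − 3683 = 5839 bp
  10544 − 9522 = 1022 bp
Sorted largest to smallest: 5839, 3208, 1022, 475 bp.

5839, 3208, 1022, 475 bp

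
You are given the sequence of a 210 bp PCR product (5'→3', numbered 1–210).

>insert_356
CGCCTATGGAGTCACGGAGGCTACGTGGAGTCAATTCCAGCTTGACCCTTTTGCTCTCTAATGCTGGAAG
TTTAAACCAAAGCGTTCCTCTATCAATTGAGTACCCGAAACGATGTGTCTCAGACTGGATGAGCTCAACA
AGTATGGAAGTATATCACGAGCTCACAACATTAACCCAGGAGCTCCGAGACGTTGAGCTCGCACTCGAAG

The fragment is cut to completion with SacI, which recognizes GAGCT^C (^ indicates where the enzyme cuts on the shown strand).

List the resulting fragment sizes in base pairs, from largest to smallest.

SacI sites (GAGCTC) start at positions 131, 159, 180, 195.
SacI cuts after base 5 of each site (before the last base), so after positions 135, 163, 184, 199.
Linear molecule, 4 cuts → 5 fragments:
  1–135 → 135 bp
  136–163 → 28 bp
  164–184 → 21 bp
  185–199 → 15 bp
  200–210 → 11 bp
Sorted largest to smallest: 135, 28, 21, 15, 11 bp.

135, 28, 21, 15, 11 bp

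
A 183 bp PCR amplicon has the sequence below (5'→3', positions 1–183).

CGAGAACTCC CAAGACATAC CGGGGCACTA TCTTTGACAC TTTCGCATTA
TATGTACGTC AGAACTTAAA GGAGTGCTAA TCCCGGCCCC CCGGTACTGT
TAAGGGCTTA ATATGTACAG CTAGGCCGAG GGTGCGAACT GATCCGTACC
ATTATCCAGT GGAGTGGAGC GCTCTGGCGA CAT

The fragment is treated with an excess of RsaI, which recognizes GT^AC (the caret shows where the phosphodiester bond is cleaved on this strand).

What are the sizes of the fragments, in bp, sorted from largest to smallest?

55, 40, 36, 31, 21 bp

RsaI sites (GTAC) start at positions 54, 94, 115, 146.
RsaI cuts after base 2 of each site, so after positions 55, 95, 116, 147.
Linear molecule, 4 cuts → 5 fragments:
  1–55 → 55 bp
  56–95 → 40 bp
  96–116 → 21 bp
  117–147 → 31 bp
  148–183 → 36 bp
Sorted largest to smallest: 55, 40, 36, 31, 21 bp.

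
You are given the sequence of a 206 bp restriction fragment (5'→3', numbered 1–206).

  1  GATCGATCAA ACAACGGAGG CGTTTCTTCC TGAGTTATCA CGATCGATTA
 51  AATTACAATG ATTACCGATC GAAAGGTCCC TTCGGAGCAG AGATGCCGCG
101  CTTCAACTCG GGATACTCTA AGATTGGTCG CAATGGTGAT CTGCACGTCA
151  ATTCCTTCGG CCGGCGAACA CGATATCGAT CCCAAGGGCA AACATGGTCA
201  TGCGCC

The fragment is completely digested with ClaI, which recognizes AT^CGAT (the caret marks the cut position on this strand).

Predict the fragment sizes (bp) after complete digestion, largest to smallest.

ClaI sites (ATCGAT) start at positions 2, 43, 175.
ClaI cuts after base 2 of each site, so after positions 3, 44, 176.
Linear molecule, 3 cuts → 4 fragments:
  1–3 → 3 bp
  4–44 → 41 bp
  45–176 → 132 bp
  177–206 → 30 bp
Sorted largest to smallest: 132, 41, 30, 3 bp.

132, 41, 30, 3 bp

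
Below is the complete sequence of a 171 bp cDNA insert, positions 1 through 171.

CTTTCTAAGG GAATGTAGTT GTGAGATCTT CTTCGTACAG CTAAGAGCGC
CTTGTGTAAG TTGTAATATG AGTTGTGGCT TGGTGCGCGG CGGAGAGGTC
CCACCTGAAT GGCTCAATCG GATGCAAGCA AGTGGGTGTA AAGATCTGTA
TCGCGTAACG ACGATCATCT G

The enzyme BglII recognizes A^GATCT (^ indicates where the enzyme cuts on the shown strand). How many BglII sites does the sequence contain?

AGATCT occurs starting at positions 24, 142.
BglII cuts at 2 sites.

2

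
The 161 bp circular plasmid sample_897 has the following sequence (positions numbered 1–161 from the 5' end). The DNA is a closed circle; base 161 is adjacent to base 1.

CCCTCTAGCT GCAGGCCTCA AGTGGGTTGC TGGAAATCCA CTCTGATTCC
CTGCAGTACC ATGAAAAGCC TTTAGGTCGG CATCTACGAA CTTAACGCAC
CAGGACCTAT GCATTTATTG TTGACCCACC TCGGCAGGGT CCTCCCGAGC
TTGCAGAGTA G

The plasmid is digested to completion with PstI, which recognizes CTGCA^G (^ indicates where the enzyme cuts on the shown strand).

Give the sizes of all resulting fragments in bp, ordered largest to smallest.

PstI sites (CTGCAG) start at positions 9, 51.
PstI cuts after base 5 of each site (before the last base), so after positions 13, 55.
Circular molecule, 2 cuts → 2 fragments:
  14–55 → 42 bp
  56–161 then 1–13 → 106 + 13 = 119 bp
Sorted largest to smallest: 119, 42 bp.

119, 42 bp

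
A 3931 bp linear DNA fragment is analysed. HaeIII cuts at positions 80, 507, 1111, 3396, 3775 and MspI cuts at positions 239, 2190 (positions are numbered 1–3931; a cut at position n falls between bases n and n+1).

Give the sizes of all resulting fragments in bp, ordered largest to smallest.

Combined cut positions (sorted): 80, 239, 507, 1111, 2190, 3396, 3775.
Linear molecule, 7 cuts → 8 fragments:
  80 − 0 = 80 bp
  239 − 80 = 159 bp
  507 − 239 = 268 bp
  1111 − 507 = 604 bp
  2190 − 1111 = 1079 bp
  3396 − 2190 = 1206 bp
  3775 − 3396 = 379 bp
  3931 − 3775 = 156 bp
Sorted largest to smallest: 1206, 1079, 604, 379, 268, 159, 156, 80 bp.

1206, 1079, 604, 379, 268, 159, 156, 80 bp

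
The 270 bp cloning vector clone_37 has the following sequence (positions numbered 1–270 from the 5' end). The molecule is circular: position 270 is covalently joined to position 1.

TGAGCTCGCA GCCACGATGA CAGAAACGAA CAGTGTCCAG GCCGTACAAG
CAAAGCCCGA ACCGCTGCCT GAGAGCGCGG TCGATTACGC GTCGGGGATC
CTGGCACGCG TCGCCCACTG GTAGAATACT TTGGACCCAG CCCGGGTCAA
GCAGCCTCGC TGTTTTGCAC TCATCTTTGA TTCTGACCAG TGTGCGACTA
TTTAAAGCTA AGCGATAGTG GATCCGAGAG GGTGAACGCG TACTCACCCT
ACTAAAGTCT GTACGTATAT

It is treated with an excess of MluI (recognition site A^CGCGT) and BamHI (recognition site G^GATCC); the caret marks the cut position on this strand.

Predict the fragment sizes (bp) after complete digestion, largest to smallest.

MluI sites (ACGCGT) start at positions 87, 106, 236.
MluI cuts after the first base of each site, so after positions 87, 106, 236.
BamHI sites (GGATCC) start at positions 96, 220.
BamHI cuts after the first base of each site, so after positions 96, 220.
Combined cut positions: 87, 96, 106, 220, 236.
Circular molecule, 5 cuts → 5 fragments:
  88–96 → 9 bp
  97–106 → 10 bp
  107–220 → 114 bp
  221–236 → 16 bp
  237–270 then 1–87 → 34 + 87 = 121 bp
Sorted largest to smallest: 121, 114, 16, 10, 9 bp.

121, 114, 16, 10, 9 bp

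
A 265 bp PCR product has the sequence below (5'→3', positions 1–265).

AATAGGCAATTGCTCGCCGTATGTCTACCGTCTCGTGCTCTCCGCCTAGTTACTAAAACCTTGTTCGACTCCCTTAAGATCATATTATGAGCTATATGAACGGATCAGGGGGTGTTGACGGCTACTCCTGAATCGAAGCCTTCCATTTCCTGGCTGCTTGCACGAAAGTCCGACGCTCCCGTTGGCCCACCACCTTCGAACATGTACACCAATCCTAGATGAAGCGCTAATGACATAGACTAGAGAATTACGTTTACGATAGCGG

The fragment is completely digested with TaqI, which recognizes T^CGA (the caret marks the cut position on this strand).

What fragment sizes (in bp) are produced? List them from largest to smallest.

69, 68, 65, 63 bp

TaqI sites (TCGA) start at positions 65, 133, 196.
TaqI cuts after the first base of each site, so after positions 65, 133, 196.
Linear molecule, 3 cuts → 4 fragments:
  1–65 → 65 bp
  66–133 → 68 bp
  134–196 → 63 bp
  197–265 → 69 bp
Sorted largest to smallest: 69, 68, 65, 63 bp.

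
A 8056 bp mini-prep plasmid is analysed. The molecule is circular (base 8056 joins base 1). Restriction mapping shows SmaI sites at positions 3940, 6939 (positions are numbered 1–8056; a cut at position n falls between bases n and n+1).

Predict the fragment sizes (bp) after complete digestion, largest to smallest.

5057, 2999 bp

Circular molecule, 2 cuts → 2 fragments:
  6939 − 3940 = 2999 bp
  wrap: 8056 − 6939 + 3940 = 5057 bp
Sorted largest to smallest: 5057, 2999 bp.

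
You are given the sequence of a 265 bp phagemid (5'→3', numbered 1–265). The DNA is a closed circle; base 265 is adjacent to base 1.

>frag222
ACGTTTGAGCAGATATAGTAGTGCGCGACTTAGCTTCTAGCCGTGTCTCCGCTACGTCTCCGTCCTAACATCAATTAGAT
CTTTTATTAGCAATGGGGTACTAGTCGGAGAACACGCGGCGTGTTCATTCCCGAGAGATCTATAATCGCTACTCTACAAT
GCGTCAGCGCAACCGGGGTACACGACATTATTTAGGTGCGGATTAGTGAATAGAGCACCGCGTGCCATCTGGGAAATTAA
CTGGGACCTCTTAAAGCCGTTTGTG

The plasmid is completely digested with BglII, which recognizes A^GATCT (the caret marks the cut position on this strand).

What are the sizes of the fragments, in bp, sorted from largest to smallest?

BglII sites (AGATCT) start at positions 77, 136.
BglII cuts after the first base of each site, so after positions 77, 136.
Circular molecule, 2 cuts → 2 fragments:
  78–136 → 59 bp
  137–265 then 1–77 → 129 + 77 = 206 bp
Sorted largest to smallest: 206, 59 bp.

206, 59 bp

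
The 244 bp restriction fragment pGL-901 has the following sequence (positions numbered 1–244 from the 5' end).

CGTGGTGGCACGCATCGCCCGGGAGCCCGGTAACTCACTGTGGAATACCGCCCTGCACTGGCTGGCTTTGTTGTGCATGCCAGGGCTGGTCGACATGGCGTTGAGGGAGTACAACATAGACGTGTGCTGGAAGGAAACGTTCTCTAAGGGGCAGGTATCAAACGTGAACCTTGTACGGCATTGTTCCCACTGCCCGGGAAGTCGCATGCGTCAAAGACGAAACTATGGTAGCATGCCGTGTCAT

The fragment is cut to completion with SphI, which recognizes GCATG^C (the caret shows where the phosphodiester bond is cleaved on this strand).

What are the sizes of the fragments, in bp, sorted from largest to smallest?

SphI sites (GCATGC) start at positions 75, 204, 231.
SphI cuts after base 5 of each site (before the last base), so after positions 79, 208, 235.
Linear molecule, 3 cuts → 4 fragments:
  1–79 → 79 bp
  80–208 → 129 bp
  209–235 → 27 bp
  236–244 → 9 bp
Sorted largest to smallest: 129, 79, 27, 9 bp.

129, 79, 27, 9 bp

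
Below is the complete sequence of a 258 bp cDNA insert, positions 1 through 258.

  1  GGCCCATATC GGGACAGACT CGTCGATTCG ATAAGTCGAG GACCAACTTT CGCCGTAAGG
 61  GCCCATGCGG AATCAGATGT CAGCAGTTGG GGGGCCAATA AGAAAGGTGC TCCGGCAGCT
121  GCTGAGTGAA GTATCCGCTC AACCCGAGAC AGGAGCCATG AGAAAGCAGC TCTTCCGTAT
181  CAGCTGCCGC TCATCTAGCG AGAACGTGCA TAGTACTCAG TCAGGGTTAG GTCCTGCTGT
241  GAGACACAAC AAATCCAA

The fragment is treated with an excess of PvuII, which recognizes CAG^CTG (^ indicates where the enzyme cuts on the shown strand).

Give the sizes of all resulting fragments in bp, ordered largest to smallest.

118, 75, 65 bp

PvuII sites (CAGCTG) start at positions 116, 181.
PvuII cuts after base 3 of each site, so after positions 118, 183.
Linear molecule, 2 cuts → 3 fragments:
  1–118 → 118 bp
  119–183 → 65 bp
  184–258 → 75 bp
Sorted largest to smallest: 118, 75, 65 bp.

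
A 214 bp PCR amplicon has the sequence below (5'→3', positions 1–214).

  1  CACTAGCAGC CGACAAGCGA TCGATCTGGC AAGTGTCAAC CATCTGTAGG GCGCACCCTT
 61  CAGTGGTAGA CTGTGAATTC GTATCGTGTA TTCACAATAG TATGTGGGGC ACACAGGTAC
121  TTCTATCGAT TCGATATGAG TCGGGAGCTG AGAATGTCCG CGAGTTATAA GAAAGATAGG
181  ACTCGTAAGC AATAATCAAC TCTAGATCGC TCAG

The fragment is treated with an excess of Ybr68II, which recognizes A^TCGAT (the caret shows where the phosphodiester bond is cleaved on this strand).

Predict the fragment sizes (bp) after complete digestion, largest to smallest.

Ybr68II sites (ATCGAT) start at positions 20, 125.
Ybr68II cuts after the first base of each site, so after positions 20, 125.
Linear molecule, 2 cuts → 3 fragments:
  1–20 → 20 bp
  21–125 → 105 bp
  126–214 → 89 bp
Sorted largest to smallest: 105, 89, 20 bp.

105, 89, 20 bp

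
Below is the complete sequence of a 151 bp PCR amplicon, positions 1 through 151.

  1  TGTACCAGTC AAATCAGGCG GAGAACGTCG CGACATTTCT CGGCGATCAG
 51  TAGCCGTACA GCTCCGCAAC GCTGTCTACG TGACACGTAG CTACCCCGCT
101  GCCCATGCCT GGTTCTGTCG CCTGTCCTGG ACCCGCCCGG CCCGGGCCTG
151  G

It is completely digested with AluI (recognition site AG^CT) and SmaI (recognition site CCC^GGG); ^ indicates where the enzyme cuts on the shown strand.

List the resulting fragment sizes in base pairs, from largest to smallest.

AluI sites (AGCT) start at positions 60, 89.
AluI cuts after base 2 of each site, so after positions 61, 90.
The SmaI site (CCCGGG) starts at position 141.
SmaI cuts after base 3 of each site, so after position 143.
Combined cut positions: 61, 90, 143.
Linear molecule, 3 cuts → 4 fragments:
  1–61 → 61 bp
  62–90 → 29 bp
  91–143 → 53 bp
  144–151 → 8 bp
Sorted largest to smallest: 61, 53, 29, 8 bp.

61, 53, 29, 8 bp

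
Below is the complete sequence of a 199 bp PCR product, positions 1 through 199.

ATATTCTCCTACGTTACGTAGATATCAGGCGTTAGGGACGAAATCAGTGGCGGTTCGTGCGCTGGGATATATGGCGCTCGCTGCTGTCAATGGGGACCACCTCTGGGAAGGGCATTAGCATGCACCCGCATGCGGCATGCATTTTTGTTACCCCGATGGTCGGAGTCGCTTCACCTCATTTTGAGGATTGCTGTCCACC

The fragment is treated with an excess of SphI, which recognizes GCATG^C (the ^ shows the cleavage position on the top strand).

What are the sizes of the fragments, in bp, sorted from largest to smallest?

SphI sites (GCATGC) start at positions 118, 128, 135.
SphI cuts after base 5 of each site (before the last base), so after positions 122, 132, 139.
Linear molecule, 3 cuts → 4 fragments:
  1–122 → 122 bp
  123–132 → 10 bp
  133–139 → 7 bp
  140–199 → 60 bp
Sorted largest to smallest: 122, 60, 10, 7 bp.

122, 60, 10, 7 bp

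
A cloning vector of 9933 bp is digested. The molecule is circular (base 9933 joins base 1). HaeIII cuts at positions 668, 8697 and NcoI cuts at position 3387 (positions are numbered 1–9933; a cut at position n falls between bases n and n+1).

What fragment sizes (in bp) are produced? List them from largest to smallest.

Combined cut positions (sorted): 668, 3387, 8697.
Circular molecule, 3 cuts → 3 fragments:
  3387 − 668 = 2719 bp
  8697 − 3387 = 5310 bp
  wrap: 9933 − 8697 + 668 = 1904 bp
Sorted largest to smallest: 5310, 2719, 1904 bp.

5310, 2719, 1904 bp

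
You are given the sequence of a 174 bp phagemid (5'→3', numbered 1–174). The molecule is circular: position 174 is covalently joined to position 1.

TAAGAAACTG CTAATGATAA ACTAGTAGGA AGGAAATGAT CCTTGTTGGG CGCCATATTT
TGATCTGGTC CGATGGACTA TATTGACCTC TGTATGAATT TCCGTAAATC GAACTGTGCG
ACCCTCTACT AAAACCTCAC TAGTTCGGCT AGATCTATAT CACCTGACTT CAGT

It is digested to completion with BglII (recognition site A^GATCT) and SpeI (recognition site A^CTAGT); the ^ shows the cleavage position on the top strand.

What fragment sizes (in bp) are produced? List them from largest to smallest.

The BglII site (AGATCT) starts at position 151.
BglII cuts after the first base of each site, so after position 151.
SpeI sites (ACTAGT) start at positions 21, 139.
SpeI cuts after the first base of each site, so after positions 21, 139.
Combined cut positions: 21, 139, 151.
Circular molecule, 3 cuts → 3 fragments:
  22–139 → 118 bp
  140–151 → 12 bp
  152–174 then 1–21 → 23 + 21 = 44 bp
Sorted largest to smallest: 118, 44, 12 bp.

118, 44, 12 bp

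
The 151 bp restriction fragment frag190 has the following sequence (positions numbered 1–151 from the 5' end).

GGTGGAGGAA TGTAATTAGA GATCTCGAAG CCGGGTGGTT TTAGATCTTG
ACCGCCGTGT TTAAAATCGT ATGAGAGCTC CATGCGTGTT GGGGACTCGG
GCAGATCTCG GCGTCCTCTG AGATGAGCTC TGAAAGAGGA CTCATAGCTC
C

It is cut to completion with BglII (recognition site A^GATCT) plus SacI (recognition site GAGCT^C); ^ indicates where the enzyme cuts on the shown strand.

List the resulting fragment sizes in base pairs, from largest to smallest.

BglII sites (AGATCT) start at positions 20, 43, 103.
BglII cuts after the first base of each site, so after positions 20, 43, 103.
SacI sites (GAGCTC) start at positions 75, 125.
SacI cuts after base 5 of each site (before the last base), so after positions 79, 129.
Combined cut positions: 20, 43, 79, 103, 129.
Linear molecule, 5 cuts → 6 fragments:
  1–20 → 20 bp
  21–43 → 23 bp
  44–79 → 36 bp
  80–103 → 24 bp
  104–129 → 26 bp
  130–151 → 22 bp
Sorted largest to smallest: 36, 26, 24, 23, 22, 20 bp.

36, 26, 24, 23, 22, 20 bp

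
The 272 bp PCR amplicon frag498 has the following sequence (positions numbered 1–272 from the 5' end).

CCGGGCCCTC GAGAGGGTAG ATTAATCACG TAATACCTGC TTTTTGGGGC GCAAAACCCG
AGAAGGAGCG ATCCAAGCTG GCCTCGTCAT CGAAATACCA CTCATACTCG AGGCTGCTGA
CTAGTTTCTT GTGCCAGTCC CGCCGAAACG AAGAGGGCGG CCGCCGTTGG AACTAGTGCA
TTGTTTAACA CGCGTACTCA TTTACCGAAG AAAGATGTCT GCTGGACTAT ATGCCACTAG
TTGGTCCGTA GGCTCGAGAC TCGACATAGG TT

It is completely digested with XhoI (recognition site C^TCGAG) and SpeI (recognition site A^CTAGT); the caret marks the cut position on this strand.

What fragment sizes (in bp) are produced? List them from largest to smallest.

XhoI sites (CTCGAG) start at positions 8, 107, 253.
XhoI cuts after the first base of each site, so after positions 8, 107, 253.
SpeI sites (ACTAGT) start at positions 120, 172, 236.
SpeI cuts after the first base of each site, so after positions 120, 172, 236.
Combined cut positions: 8, 107, 120, 172, 236, 253.
Linear molecule, 6 cuts → 7 fragments:
  1–8 → 8 bp
  9–107 → 99 bp
  108–120 → 13 bp
  121–172 → 52 bp
  173–236 → 64 bp
  237–253 → 17 bp
  254–272 → 19 bp
Sorted largest to smallest: 99, 64, 52, 19, 17, 13, 8 bp.

99, 64, 52, 19, 17, 13, 8 bp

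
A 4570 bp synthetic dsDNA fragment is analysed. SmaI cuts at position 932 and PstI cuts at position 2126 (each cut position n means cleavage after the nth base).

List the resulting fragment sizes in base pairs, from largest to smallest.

2444, 1194, 932 bp

Combined cut positions (sorted): 932, 2126.
Linear molecule, 2 cuts → 3 fragments:
  932 − 0 = 932 bp
  2126 − 932 = 1194 bp
  4570 − 2126 = 2444 bp
Sorted largest to smallest: 2444, 1194, 932 bp.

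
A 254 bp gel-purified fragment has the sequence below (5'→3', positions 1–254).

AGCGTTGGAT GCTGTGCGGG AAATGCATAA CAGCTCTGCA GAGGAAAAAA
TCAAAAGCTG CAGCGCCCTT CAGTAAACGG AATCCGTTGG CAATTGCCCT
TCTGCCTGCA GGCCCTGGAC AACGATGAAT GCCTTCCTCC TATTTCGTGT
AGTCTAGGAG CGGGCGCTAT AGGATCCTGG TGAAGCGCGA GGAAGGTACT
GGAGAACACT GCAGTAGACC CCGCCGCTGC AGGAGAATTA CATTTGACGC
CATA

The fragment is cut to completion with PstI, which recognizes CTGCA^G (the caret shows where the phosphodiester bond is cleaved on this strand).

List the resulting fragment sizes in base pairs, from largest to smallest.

103, 48, 40, 23, 22, 18 bp

PstI sites (CTGCAG) start at positions 36, 58, 106, 209, 227.
PstI cuts after base 5 of each site (before the last base), so after positions 40, 62, 110, 213, 231.
Linear molecule, 5 cuts → 6 fragments:
  1–40 → 40 bp
  41–62 → 22 bp
  63–110 → 48 bp
  111–213 → 103 bp
  214–231 → 18 bp
  232–254 → 23 bp
Sorted largest to smallest: 103, 48, 40, 23, 22, 18 bp.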